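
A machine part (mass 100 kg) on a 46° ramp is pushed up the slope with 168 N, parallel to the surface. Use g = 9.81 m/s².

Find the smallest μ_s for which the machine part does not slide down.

N = m g cos θ = 681.5 N.
Friction must make up the shortfall along the incline: f = m g sin θ − P = 705.7 − 168 = 537.7 N.
At the threshold f = μ_s N, so μ_s,min = 537.7/681.5 = 0.789.

μ_s,min ≈ 0.789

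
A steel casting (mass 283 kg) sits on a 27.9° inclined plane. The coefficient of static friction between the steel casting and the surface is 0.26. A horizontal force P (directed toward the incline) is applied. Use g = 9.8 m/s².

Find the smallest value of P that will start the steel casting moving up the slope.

P ≈ 2540 N

At impending motion up the slope, friction acts down-slope at its limit: f = μ_s N.
Perpendicular to the incline: N = m g cos θ + P sin θ.
Along the incline: P cos θ = m g sin θ + μ_s N = m g sin θ + μ_s (m g cos θ + P sin θ).
Solving, P (cos θ − μ_s sin θ) = m g (sin θ + μ_s cos θ), so P = 283×9.8×(sin 27.9° + 0.26 cos 27.9°)/(cos 27.9° − 0.26 sin 27.9°) = 2770×0.6977/0.7621 = 2540 N.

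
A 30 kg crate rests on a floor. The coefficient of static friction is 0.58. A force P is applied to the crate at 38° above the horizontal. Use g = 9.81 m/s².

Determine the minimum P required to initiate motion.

N = m g − P sin α (the pull lifts the crate).
At impending slip, P cos α = μ_s N = μ_s (m g − P sin α).
Solving: P (cos α + μ_s sin α) = μ_s m g → P = 0.58×294/(cos 38° + 0.58 sin 38°) = 171/1.145 = 149 N.

P ≈ 149 N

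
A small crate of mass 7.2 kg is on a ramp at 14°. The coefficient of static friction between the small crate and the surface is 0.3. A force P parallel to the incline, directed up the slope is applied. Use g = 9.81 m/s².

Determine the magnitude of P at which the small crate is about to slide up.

P ≈ 37.6 N

At impending motion up the slope, friction acts down-slope at its limit: f = μ_s N.
P is parallel to the surface, so N = m g cos θ = 68.5 N.
Along the incline: P = m g sin θ + μ_s N = 17.1 + 0.3×68.5 = 37.6 N.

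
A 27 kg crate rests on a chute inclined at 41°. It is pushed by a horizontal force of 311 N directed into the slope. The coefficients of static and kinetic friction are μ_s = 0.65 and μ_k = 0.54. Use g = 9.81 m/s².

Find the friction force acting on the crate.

f ≈ 60.9 N (down the incline)

Resolve perpendicular to the incline: N = m g cos θ + P sin θ = 27×9.81×cos 41° + 311×sin 41° = 403.9 N.
Along the incline, the net driving force (taking up-slope positive) is P cos θ − m g sin θ = 234.7 − 173.8 = 60.94 N, so equilibrium requires friction f = -60.94 N (down-slope).
The limit of static friction is μ_s N = 262.6 N.
Since 60.94 N is within the 262.6 N limit, the crate stays put and friction is exactly 60.9 N.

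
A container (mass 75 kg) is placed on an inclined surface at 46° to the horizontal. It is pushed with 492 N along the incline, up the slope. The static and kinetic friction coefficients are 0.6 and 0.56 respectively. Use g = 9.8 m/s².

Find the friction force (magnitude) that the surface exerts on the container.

Normal force: N = m g cos θ = 75 × 9.8 × cos 46° = 510.6 N.
For equilibrium along the incline the friction force must supply f = m g sin θ − P = 528.7 − 492 = 36.71 N (positive meaning up-slope).
Maximum static friction available: μ_s N = 0.6 × 510.6 = 306.3 N.
Since |36.71| ≤ 306.3 N, the container remains in static equilibrium and friction takes exactly the required value.

f ≈ 36.7 N (up the incline)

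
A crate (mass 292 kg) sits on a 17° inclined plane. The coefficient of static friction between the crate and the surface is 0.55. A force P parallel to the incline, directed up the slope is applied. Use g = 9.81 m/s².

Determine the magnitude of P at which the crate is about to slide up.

At impending motion up the slope, friction acts down-slope at its limit: f = μ_s N.
P is parallel to the surface, so N = m g cos θ = 2740 N.
Along the incline: P = m g sin θ + μ_s N = 838 + 0.55×2740 = 2340 N.

P ≈ 2340 N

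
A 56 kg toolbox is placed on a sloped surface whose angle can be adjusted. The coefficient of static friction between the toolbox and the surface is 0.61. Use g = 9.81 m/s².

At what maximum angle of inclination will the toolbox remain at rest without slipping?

At the slip threshold, m g sin θ = μ_s · m g cos θ, so tan θ = μ_s.
θ_max = arctan(0.61) = 31.4°.

θ_max ≈ 31.4°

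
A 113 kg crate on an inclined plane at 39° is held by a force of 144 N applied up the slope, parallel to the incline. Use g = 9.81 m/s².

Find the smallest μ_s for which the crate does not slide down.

μ_s,min ≈ 0.643

N = m g cos θ = 861.5 N.
Friction must make up the shortfall along the incline: f = m g sin θ − P = 697.6 − 144 = 553.6 N.
At the threshold f = μ_s N, so μ_s,min = 553.6/861.5 = 0.643.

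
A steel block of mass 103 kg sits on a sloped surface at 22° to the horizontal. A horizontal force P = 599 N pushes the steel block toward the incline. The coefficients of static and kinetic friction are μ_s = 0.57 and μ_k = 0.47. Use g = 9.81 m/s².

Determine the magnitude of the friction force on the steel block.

Resolve perpendicular to the incline: N = m g cos θ + P sin θ = 103×9.81×cos 22° + 599×sin 22° = 1161 N.
Parallel to the incline: P cos θ − m g sin θ = 555.4 − 378.5 = 176.9 N; the friction needed to balance this is 176.9 N acting down the slope.
The limit of static friction is μ_s N = 661.9 N.
|f_req| = 176.9 ≤ 661.9 N → the steel block is in equilibrium; friction equals the required value.

f ≈ 177 N (down the incline)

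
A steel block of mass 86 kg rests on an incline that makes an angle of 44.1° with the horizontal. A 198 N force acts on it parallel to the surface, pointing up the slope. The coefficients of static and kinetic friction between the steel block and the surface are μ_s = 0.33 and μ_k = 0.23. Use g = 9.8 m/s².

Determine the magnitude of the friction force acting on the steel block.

f ≈ 139 N (up the incline)

Normal force: N = m g cos θ = 86 × 9.8 × cos 44.1° = 605.2 N.
For equilibrium along the incline the friction force must supply f = m g sin θ − P = 586.5 − 198 = 388.5 N (positive meaning up-slope).
Maximum static friction available: μ_s N = 0.33 × 605.2 = 199.7 N.
|388.5| exceeds 199.7 N, so the steel block slips down-slope; friction is kinetic, f = μ_k N = 0.23×605.2 = 139 N.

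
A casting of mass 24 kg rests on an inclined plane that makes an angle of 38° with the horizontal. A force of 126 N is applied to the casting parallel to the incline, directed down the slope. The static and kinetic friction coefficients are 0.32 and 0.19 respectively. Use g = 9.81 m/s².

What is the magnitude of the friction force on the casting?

f ≈ 35.3 N (up the incline)

Perpendicular to the surface, N = m g cos θ = 24·9.81·cos 38° = 185.5 N.
Parallel to the incline, ΣF = 0 gives f = m g sin θ + P = 145 + 126 = 271 N (up-slope positive).
Static friction can supply at most μ_s N = 59.37 N.
Since |271| > 59.37 N, static friction cannot hold it; the casting slides down the incline and kinetic friction applies: f = μ_k N = 0.19 × 185.5 = 35.3 N.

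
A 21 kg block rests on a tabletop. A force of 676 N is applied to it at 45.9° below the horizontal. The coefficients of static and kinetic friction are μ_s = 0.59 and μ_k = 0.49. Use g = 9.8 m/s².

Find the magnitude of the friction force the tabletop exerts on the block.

f ≈ 339 N

The vertical component of P adds to the normal force: N = m g + P sin α = 205.8 + 485.5 = 691.3 N.
Horizontally, friction must balance P cos α = 470.4 N.
μ_s N = 0.59 × 691.3 = 407.8 N.
The required friction exceeds μ_s N, so the block moves and f = μ_k N = 339 N.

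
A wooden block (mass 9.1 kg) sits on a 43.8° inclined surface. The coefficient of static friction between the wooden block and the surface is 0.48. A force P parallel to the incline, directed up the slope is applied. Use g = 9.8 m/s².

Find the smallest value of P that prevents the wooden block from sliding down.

P_min ≈ 30.8 N

The wooden block tends to slide down (tan θ > μ_s), so at the point of impending slip friction acts up-slope at its limit: f = μ_s N.
P is parallel to the surface, so N = m g cos θ = 64.4 N.
Along the incline: P + μ_s N = m g sin θ, so P = 61.7 − 0.48×64.4 = 30.8 N.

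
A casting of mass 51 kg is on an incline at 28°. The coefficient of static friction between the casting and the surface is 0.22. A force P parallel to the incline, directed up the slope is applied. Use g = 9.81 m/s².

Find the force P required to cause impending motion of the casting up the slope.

At impending motion up the slope, friction acts down-slope at its limit: f = μ_s N.
P is parallel to the surface, so N = m g cos θ = 442 N.
Along the incline: P = m g sin θ + μ_s N = 235 + 0.22×442 = 332 N.

P ≈ 332 N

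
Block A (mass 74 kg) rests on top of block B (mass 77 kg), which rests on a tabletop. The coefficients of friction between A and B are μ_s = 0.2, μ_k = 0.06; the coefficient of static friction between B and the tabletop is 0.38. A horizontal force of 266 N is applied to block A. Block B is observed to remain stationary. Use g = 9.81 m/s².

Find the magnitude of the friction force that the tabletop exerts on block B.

The normal force B exerts on A is simply A's weight, N₁ = 725.9 N.
So the A–B interface can sustain at most μ_s N₁ = 145.2 N of static friction.
Since P = 266 N > 145.2 N, A slides on B; the A–B friction is kinetic: f₁ = μ_k N₁ = 0.06×725.9 = 43.6 N.
B experiences an equal 43.6 N forward from A (third law). B is in equilibrium, so the floor supplies f₂ = 43.6 N of static friction (limit μ_s(m_A+m_B)g = 562.9 N, not exceeded).

f ≈ 43.6 N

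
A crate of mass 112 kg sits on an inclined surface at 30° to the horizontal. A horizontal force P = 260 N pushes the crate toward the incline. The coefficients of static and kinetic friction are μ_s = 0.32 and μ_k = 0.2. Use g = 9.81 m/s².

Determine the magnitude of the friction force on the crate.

Resolve perpendicular to the incline: N = m g cos θ + P sin θ = 112×9.81×cos 30° + 260×sin 30° = 1082 N.
Parallel to the incline: P cos θ − m g sin θ = 225.2 − 549.4 = -324.2 N; the friction needed to balance this is 324.2 N acting up the slope.
The limit of static friction is μ_s N = 346.1 N.
|f_req| = 324.2 ≤ 346.1 N → the crate is in equilibrium; friction equals the required value.

f ≈ 324 N (up the incline)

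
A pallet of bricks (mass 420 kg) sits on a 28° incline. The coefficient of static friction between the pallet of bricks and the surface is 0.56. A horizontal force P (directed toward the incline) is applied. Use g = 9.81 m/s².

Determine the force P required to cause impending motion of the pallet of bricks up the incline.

P ≈ 6410 N

At impending motion up the slope, friction acts down-slope at its limit: f = μ_s N.
Perpendicular to the incline: N = m g cos θ + P sin θ.
Along the incline: P cos θ = m g sin θ + μ_s N = m g sin θ + μ_s (m g cos θ + P sin θ).
Solving, P (cos θ − μ_s sin θ) = m g (sin θ + μ_s cos θ), so P = 420×9.81×(sin 28° + 0.56 cos 28°)/(cos 28° − 0.56 sin 28°) = 4120×0.9639/0.62 = 6410 N.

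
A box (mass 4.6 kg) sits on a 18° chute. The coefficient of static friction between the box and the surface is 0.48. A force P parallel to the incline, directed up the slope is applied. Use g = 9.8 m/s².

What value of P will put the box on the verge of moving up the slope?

P ≈ 34.5 N

At impending motion up the slope, friction acts down-slope at its limit: f = μ_s N.
P is parallel to the surface, so N = m g cos θ = 42.9 N.
Along the incline: P = m g sin θ + μ_s N = 13.9 + 0.48×42.9 = 34.5 N.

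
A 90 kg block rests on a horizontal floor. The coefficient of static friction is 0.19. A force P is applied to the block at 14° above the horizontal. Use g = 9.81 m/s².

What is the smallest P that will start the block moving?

N = m g − P sin α (the pull lifts the block).
At impending slip, P cos α = μ_s N = μ_s (m g − P sin α).
Solving: P (cos α + μ_s sin α) = μ_s m g → P = 0.19×883/(cos 14° + 0.19 sin 14°) = 168/1.016 = 165 N.

P ≈ 165 N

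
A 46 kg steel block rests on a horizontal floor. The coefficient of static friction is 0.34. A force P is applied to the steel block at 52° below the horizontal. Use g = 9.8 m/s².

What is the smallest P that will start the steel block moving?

N = m g + P sin α (the push presses the steel block into the horizontal floor).
At impending slip, P cos α = μ_s N = μ_s (m g + P sin α).
Solving: P (cos α − μ_s sin α) = μ_s m g → P = 0.34×451/(cos 52° − 0.34 sin 52°) = 153/0.3477 = 441 N.

P ≈ 441 N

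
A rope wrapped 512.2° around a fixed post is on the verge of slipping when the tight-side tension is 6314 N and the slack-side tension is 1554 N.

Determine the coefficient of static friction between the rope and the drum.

T₂/T₁ = e^{μβ} → μ = ln(T₂/T₁)/β.
β = 512.2° = 8.94 rad.
μ = ln(6314/1554)/8.94 = ln(4.063)/8.94 = 0.157.

μ ≈ 0.157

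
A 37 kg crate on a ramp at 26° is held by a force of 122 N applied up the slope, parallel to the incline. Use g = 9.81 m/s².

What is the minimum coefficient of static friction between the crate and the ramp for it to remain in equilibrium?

μ_s,min ≈ 0.114

N = m g cos θ = 326.2 N.
Friction must make up the shortfall along the incline: f = m g sin θ − P = 159.1 − 122 = 37.12 N.
At the threshold f = μ_s N, so μ_s,min = 37.12/326.2 = 0.114.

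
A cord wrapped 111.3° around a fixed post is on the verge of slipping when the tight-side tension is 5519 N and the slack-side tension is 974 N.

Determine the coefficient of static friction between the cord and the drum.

T₂/T₁ = e^{μβ} → μ = ln(T₂/T₁)/β.
β = 111.3° = 1.943 rad.
μ = ln(5519/974)/1.943 = ln(5.666)/1.943 = 0.893.

μ ≈ 0.893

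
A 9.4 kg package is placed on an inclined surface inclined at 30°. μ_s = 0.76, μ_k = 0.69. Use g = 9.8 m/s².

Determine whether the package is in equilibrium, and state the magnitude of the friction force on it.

f ≈ 46.1 N

N = m g cos θ = 79.8 N.
Down-slope weight component: m g sin θ = 46.1 N.
μ_s N = 60.6 N.
46.1 ≤ 60.6 N, so it stays put; friction = 46.1 N.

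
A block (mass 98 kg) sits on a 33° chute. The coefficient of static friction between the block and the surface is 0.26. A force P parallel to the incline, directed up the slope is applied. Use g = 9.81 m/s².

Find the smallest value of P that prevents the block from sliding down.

The block tends to slide down (tan θ > μ_s), so at the point of impending slip friction acts up-slope at its limit: f = μ_s N.
P is parallel to the surface, so N = m g cos θ = 806 N.
Along the incline: P + μ_s N = m g sin θ, so P = 524 − 0.26×806 = 314 N.

P_min ≈ 314 N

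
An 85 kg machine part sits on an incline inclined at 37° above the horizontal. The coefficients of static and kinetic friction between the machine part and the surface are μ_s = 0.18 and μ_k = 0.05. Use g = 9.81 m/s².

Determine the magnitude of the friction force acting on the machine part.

Normal force: N = m g cos θ = 85 × 9.81 × cos 37° = 665.9 N.
For equilibrium along the incline, friction must balance the weight component: f = m g sin θ = 501.8 N up the slope.
The static-friction ceiling is μ_s N = 0.18 × 665.9 = 119.9 N.
|501.8| exceeds 119.9 N, so the machine part slips down-slope; friction is kinetic, f = μ_k N = 0.05×665.9 = 33.3 N.

f ≈ 33.3 N (up the incline)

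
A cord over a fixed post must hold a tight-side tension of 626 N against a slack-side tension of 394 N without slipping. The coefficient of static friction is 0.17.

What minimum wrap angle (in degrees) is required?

β_min ≈ 156°

T₂/T₁ = e^{μβ} → β = ln(T₂/T₁)/μ.
β = ln(626/394)/0.17 = 0.463/0.17 = 2.724 rad.
In degrees: β = 2.724 × 180/π = 156°.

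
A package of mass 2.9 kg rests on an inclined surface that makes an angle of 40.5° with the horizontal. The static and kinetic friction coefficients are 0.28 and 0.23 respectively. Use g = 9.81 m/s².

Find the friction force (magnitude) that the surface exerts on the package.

Perpendicular to the surface, N = m g cos θ = 2.9·9.81·cos 40.5° = 21.63 N.
For equilibrium along the incline, friction must balance the weight component: f = m g sin θ = 18.48 N up the slope.
Static friction can supply at most μ_s N = 6.057 N.
|18.48| exceeds 6.057 N, so the package slips down-slope; friction is kinetic, f = μ_k N = 0.23×21.63 = 4.98 N.

f ≈ 4.98 N (up the incline)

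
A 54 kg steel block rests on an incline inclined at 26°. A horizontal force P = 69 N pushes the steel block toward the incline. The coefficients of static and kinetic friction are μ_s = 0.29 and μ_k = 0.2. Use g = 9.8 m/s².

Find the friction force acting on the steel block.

f ≈ 101 N (up the incline)

The horizontal push has a component P sin θ into the surface, so N = m g cos θ + P sin θ = 475.6 + 30.25 = 505.9 N.
Along the incline, the net driving force (taking up-slope positive) is P cos θ − m g sin θ = 62.02 − 232 = -170 N, so equilibrium requires friction f = 170 N (up-slope).
The limit of static friction is μ_s N = 146.7 N.
|f_req| = 170 > 146.7 N → the steel block slides down the incline; f = μ_k N = 0.2 × 505.9 = 101 N.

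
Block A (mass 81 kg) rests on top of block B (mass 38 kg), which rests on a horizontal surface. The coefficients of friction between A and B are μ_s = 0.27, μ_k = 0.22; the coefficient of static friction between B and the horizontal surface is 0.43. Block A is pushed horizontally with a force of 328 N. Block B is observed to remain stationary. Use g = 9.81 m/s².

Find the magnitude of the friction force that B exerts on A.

f ≈ 175 N

Normal force at the A–B interface: N₁ = m_A g = 794.6 N.
So the A–B interface can sustain at most μ_s N₁ = 214.5 N of static friction.
P = 328 N exceeds that limit, so A slips over B and the interface friction becomes kinetic: f₁ = μ_k N₁ = 0.22×794.6 = 175 N.
B experiences an equal 175 N forward from A (third law). B is in equilibrium, so the floor supplies f₂ = 175 N of static friction (limit μ_s(m_A+m_B)g = 502 N, not exceeded).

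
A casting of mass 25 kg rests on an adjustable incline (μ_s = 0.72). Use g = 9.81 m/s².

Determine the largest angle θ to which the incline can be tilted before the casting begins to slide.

At the slip threshold, m g sin θ = μ_s · m g cos θ, so tan θ = μ_s.
θ_max = arctan(0.72) = 35.8°.

θ_max ≈ 35.8°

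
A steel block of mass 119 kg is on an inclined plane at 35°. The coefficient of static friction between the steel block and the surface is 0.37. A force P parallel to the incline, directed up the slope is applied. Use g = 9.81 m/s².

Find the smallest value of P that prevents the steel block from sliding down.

P_min ≈ 316 N

The steel block tends to slide down (tan θ > μ_s), so at the point of impending slip friction acts up-slope at its limit: f = μ_s N.
P is parallel to the surface, so N = m g cos θ = 956 N.
Along the incline: P + μ_s N = m g sin θ, so P = 670 − 0.37×956 = 316 N.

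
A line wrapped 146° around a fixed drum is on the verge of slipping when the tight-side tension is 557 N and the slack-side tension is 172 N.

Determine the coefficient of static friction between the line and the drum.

μ ≈ 0.461

T₂/T₁ = e^{μβ} → μ = ln(T₂/T₁)/β.
β = 146° = 2.548 rad.
μ = ln(557/172)/2.548 = ln(3.238)/2.548 = 0.461.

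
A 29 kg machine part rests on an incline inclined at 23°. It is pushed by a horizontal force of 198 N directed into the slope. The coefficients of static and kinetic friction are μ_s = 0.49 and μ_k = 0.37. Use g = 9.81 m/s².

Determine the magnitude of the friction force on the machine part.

f ≈ 71.1 N (down the incline)

The horizontal push has a component P sin θ into the surface, so N = m g cos θ + P sin θ = 261.9 + 77.36 = 339.2 N.
Along the incline, the net driving force (taking up-slope positive) is P cos θ − m g sin θ = 182.3 − 111.2 = 71.1 N, so equilibrium requires friction f = -71.1 N (down-slope).
The limit of static friction is μ_s N = 166.2 N.
|f_req| = 71.1 ≤ 166.2 N → the machine part is in equilibrium; friction equals the required value.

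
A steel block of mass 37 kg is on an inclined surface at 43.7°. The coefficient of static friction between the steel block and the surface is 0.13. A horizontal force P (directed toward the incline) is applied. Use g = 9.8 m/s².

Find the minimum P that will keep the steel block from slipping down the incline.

The steel block tends to slide down (tan θ > μ_s), so at the point of impending slip friction acts up-slope at its limit: f = μ_s N.
Perpendicular to the incline: N = m g cos θ + P sin θ.
Along the incline: P cos θ + μ_s N = m g sin θ, i.e. P cos θ + μ_s (m g cos θ + P sin θ) = m g sin θ.
Solving, P (cos θ + μ_s sin θ) = m g (sin θ − μ_s cos θ), so P = 363×0.5969/0.8128 = 266 N.

P_min ≈ 266 N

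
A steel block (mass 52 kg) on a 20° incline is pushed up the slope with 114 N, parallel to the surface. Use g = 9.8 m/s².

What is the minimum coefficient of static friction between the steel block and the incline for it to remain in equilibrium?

N = m g cos θ = 478.9 N.
Friction must make up the shortfall along the incline: f = m g sin θ − P = 174.3 − 114 = 60.29 N.
At the threshold f = μ_s N, so μ_s,min = 60.29/478.9 = 0.126.

μ_s,min ≈ 0.126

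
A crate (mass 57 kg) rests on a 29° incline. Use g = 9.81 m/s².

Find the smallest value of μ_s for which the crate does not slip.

μ_s,min ≈ 0.554

At the slip threshold m g sin θ = μ_s m g cos θ, so μ_s,min = tan θ.
μ_s,min = tan 29° = 0.554.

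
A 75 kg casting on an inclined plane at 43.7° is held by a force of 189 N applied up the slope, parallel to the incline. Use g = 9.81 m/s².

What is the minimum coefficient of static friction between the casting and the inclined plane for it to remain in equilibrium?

μ_s,min ≈ 0.6

N = m g cos θ = 531.9 N.
Friction must make up the shortfall along the incline: f = m g sin θ − P = 508.3 − 189 = 319.3 N.
At the threshold f = μ_s N, so μ_s,min = 319.3/531.9 = 0.6.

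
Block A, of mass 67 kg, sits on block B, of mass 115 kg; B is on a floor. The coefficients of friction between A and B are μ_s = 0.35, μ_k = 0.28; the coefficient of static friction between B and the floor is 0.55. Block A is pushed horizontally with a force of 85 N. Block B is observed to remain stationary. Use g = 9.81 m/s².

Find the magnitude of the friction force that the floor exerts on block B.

Between the blocks, N₁ = m_A g = 657.3 N.
Maximum static friction on A from B: μ_s N₁ = 0.35×657.3 = 230 N.
Since P = 85 N ≤ 230 N, A does not slip on B; friction on A equals P = 85 N.
By Newton's third law B feels 85 N forward from A. With B stationary, the floor's static friction on B balances it: f₂ = 85 N (well within μ_s(m_A+m_B)g = 982 N).

f ≈ 85 N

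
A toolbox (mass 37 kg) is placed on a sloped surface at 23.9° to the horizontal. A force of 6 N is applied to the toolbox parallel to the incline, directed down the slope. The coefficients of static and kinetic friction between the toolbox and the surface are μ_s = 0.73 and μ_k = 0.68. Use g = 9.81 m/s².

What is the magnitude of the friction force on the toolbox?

The normal reaction is N = m g cos θ = 331.8 N.
The friction needed for equilibrium is m g sin θ + P = 147.1 + 6 = 153.1 N, measured positive up-slope.
The static-friction ceiling is μ_s N = 0.73 × 331.8 = 242.2 N.
Since |153.1| ≤ 242.2 N, static friction is sufficient; f equals the required value, not μ_s N.

f ≈ 153 N (up the incline)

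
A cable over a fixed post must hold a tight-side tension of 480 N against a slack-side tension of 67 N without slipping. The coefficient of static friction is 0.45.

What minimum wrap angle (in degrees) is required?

T₂/T₁ = e^{μβ} → β = ln(T₂/T₁)/μ.
β = ln(480/67)/0.45 = 1.969/0.45 = 4.376 rad.
In degrees: β = 4.376 × 180/π = 251°.

β_min ≈ 251°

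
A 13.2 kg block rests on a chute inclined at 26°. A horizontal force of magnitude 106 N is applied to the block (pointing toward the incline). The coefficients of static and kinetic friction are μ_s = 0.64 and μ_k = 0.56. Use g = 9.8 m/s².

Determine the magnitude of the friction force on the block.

Normal direction: N = m g cos θ + P sin θ = 162.7 N.
Along the incline, the net driving force (taking up-slope positive) is P cos θ − m g sin θ = 95.27 − 56.71 = 38.56 N, so equilibrium requires friction f = -38.56 N (down-slope).
Maximum static friction: μ_s N = 0.64 × 162.7 = 104.2 N.
|f_req| = 38.56 ≤ 104.2 N → the block is in equilibrium; friction equals the required value.

f ≈ 38.6 N (down the incline)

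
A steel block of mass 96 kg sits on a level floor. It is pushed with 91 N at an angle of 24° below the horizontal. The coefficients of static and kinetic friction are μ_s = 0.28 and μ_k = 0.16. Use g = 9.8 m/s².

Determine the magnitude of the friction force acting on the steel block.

f ≈ 83.1 N

The vertical component of P adds to the normal force: N = m g + P sin α = 940.8 + 37.01 = 977.8 N.
For equilibrium, f = P cos α = 91×cos 24° = 83.13 N.
The static-friction limit is μ_s N = 273.8 N.
83.13 ≤ 273.8 N → static; friction equals the required 83.1 N.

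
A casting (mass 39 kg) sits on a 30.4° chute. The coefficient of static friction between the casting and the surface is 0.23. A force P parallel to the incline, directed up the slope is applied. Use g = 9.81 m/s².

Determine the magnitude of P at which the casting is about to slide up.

P ≈ 270 N

At impending motion up the slope, friction acts down-slope at its limit: f = μ_s N.
P is parallel to the surface, so N = m g cos θ = 330 N.
Along the incline: P = m g sin θ + μ_s N = 194 + 0.23×330 = 270 N.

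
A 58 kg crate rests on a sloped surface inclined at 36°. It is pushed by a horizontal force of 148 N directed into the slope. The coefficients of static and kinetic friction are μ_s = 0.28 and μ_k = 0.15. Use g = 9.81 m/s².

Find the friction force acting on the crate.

Resolve perpendicular to the incline: N = m g cos θ + P sin θ = 58×9.81×cos 36° + 148×sin 36° = 547.3 N.
Along the incline, the net driving force (taking up-slope positive) is P cos θ − m g sin θ = 119.7 − 334.4 = -214.7 N, so equilibrium requires friction f = 214.7 N (up-slope).
The limit of static friction is μ_s N = 153.2 N.
|f_req| = 214.7 > 153.2 N → the crate slides down the incline; f = μ_k N = 0.15 × 547.3 = 82.1 N.

f ≈ 82.1 N (up the incline)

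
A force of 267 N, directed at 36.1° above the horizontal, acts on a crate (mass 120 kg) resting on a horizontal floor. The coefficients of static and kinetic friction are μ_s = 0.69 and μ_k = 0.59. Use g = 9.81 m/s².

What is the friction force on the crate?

N = m g − P sin α = 1177 − 267×sin 36.1° = 1020 N.
The horizontal driving force is P cos α = 215.7 N, so equilibrium needs friction f = 215.7 N.
The static-friction limit is μ_s N = 703.7 N.
215.7 ≤ 703.7 N → static; friction equals the required 216 N.

f ≈ 216 N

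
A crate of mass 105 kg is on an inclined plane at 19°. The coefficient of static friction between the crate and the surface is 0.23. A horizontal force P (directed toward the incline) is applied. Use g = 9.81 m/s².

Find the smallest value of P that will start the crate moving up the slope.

At impending motion up the slope, friction acts down-slope at its limit: f = μ_s N.
Perpendicular to the incline: N = m g cos θ + P sin θ.
Along the incline: P cos θ = m g sin θ + μ_s N = m g sin θ + μ_s (m g cos θ + P sin θ).
Solving, P (cos θ − μ_s sin θ) = m g (sin θ + μ_s cos θ), so P = 105×9.81×(sin 19° + 0.23 cos 19°)/(cos 19° − 0.23 sin 19°) = 1030×0.543/0.8706 = 642 N.

P ≈ 642 N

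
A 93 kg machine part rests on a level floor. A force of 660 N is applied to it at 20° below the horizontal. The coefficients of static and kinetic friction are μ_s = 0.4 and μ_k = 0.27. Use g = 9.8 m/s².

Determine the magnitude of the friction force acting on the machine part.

The vertical component of P adds to the normal force: N = m g + P sin α = 911.4 + 225.7 = 1137 N.
Horizontally, friction must balance P cos α = 620.2 N.
μ_s N = 0.4 × 1137 = 454.9 N.
The required friction exceeds μ_s N, so the machine part moves and f = μ_k N = 307 N.

f ≈ 307 N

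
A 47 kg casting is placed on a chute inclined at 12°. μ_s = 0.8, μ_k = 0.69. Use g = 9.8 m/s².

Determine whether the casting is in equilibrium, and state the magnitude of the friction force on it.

f ≈ 95.8 N

N = m g cos θ = 451 N.
Down-slope weight component: m g sin θ = 95.8 N.
μ_s N = 360 N.
95.8 ≤ 360 N, so it stays put; friction = 95.8 N.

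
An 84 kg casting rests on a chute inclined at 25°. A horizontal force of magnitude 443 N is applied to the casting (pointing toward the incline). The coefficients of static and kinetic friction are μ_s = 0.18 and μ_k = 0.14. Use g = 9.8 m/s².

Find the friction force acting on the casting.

f ≈ 53.6 N (down the incline)

Resolve perpendicular to the incline: N = m g cos θ + P sin θ = 84×9.8×cos 25° + 443×sin 25° = 933.3 N.
Along the incline, the net driving force (taking up-slope positive) is P cos θ − m g sin θ = 401.5 − 347.9 = 53.59 N, so equilibrium requires friction f = -53.59 N (down-slope).
Maximum static friction: μ_s N = 0.18 × 933.3 = 168 N.
|f_req| = 53.59 ≤ 168 N → the casting is in equilibrium; friction equals the required value.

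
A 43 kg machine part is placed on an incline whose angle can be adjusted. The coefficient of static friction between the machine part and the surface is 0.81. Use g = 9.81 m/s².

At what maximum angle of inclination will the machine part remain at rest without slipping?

θ_max ≈ 39°

At the slip threshold, m g sin θ = μ_s · m g cos θ, so tan θ = μ_s.
θ_max = arctan(0.81) = 39°.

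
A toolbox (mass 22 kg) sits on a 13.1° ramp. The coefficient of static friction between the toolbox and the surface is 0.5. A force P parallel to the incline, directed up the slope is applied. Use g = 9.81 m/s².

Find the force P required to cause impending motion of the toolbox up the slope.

P ≈ 154 N

At impending motion up the slope, friction acts down-slope at its limit: f = μ_s N.
P is parallel to the surface, so N = m g cos θ = 210 N.
Along the incline: P = m g sin θ + μ_s N = 48.9 + 0.5×210 = 154 N.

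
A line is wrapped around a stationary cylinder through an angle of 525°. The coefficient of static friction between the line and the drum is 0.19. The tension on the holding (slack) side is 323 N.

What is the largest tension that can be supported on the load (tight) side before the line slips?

T_max ≈ 1840 N

At impending slip the capstan equation gives T₂/T₁ = e^{μβ} with β in radians.
β = 525° × π/180 = 9.163 rad.
e^{μβ} = e^{0.19×9.163} = 5.703.
T₂ = T₁ · e^{μβ} = 323 × 5.703 = 1840 N.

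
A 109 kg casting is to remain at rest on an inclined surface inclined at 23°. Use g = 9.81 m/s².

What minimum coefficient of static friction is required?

At the slip threshold m g sin θ = μ_s m g cos θ, so μ_s,min = tan θ.
μ_s,min = tan 23° = 0.424.

μ_s,min ≈ 0.424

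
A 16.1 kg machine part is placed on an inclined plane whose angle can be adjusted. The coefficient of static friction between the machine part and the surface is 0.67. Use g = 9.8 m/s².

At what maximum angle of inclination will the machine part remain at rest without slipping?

At the slip threshold, m g sin θ = μ_s · m g cos θ, so tan θ = μ_s.
θ_max = arctan(0.67) = 33.8°.

θ_max ≈ 33.8°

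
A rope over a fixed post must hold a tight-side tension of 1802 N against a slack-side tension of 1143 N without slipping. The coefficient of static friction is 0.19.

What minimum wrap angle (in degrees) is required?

β_min ≈ 137°

T₂/T₁ = e^{μβ} → β = ln(T₂/T₁)/μ.
β = ln(1802/1143)/0.19 = 0.4552/0.19 = 2.396 rad.
In degrees: β = 2.396 × 180/π = 137°.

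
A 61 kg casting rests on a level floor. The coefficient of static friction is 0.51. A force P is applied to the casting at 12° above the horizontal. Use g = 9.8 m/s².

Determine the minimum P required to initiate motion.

N = m g − P sin α (the pull lifts the casting).
At impending slip, P cos α = μ_s N = μ_s (m g − P sin α).
Solving: P (cos α + μ_s sin α) = μ_s m g → P = 0.51×598/(cos 12° + 0.51 sin 12°) = 305/1.084 = 281 N.

P ≈ 281 N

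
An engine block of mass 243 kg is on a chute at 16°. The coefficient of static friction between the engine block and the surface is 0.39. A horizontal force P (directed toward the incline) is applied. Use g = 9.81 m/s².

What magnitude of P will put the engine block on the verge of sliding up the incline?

At impending motion up the slope, friction acts down-slope at its limit: f = μ_s N.
Perpendicular to the incline: N = m g cos θ + P sin θ.
Along the incline: P cos θ = m g sin θ + μ_s N = m g sin θ + μ_s (m g cos θ + P sin θ).
Solving, P (cos θ − μ_s sin θ) = m g (sin θ + μ_s cos θ), so P = 243×9.81×(sin 16° + 0.39 cos 16°)/(cos 16° − 0.39 sin 16°) = 2380×0.6505/0.8538 = 1820 N.

P ≈ 1820 N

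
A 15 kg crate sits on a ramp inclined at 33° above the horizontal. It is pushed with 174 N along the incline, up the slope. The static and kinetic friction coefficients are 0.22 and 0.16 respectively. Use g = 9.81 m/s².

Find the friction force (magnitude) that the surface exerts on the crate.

f ≈ 19.7 N (down the incline)

Normal force: N = m g cos θ = 15 × 9.81 × cos 33° = 123.4 N.
Parallel to the incline, ΣF = 0 gives f = m g sin θ − P = 80.14 − 174 = -93.86 N (up-slope positive).
The static-friction ceiling is μ_s N = 0.22 × 123.4 = 27.15 N.
Since |-93.86| > 27.15 N, static friction cannot hold it; the crate slides up the incline and kinetic friction applies: f = μ_k N = 0.16 × 123.4 = 19.7 N.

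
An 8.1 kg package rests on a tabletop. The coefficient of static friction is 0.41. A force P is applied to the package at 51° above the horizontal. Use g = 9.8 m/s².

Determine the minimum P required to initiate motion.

N = m g − P sin α (the pull lifts the package).
At impending slip, P cos α = μ_s N = μ_s (m g − P sin α).
Solving: P (cos α + μ_s sin α) = μ_s m g → P = 0.41×79.4/(cos 51° + 0.41 sin 51°) = 32.5/0.948 = 34.3 N.

P ≈ 34.3 N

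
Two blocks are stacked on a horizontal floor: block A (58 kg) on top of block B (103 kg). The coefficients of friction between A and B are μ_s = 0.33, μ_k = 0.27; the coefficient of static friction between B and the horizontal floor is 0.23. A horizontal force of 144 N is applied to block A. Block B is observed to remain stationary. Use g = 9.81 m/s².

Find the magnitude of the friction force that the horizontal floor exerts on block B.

Normal force at the A–B interface: N₁ = m_A g = 569 N.
Maximum static friction on A from B: μ_s N₁ = 0.33×569 = 187.8 N.
P = 144 N is within that limit, so A and B move together (both at rest); the A–B friction is simply f₁ = P = 144 N.
B experiences an equal 144 N forward from A (third law). B is in equilibrium, so the floor supplies f₂ = 144 N of static friction (limit μ_s(m_A+m_B)g = 363.3 N, not exceeded).

f ≈ 144 N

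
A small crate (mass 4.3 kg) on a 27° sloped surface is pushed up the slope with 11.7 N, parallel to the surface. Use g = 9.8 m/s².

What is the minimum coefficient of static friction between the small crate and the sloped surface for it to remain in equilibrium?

μ_s,min ≈ 0.198

N = m g cos θ = 37.55 N.
Friction must make up the shortfall along the incline: f = m g sin θ − P = 19.13 − 11.7 = 7.431 N.
At the threshold f = μ_s N, so μ_s,min = 7.431/37.55 = 0.198.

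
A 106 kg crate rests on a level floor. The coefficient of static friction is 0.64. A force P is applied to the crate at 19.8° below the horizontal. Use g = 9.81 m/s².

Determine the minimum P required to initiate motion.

N = m g + P sin α (the push presses the crate into the level floor).
At impending slip, P cos α = μ_s N = μ_s (m g + P sin α).
Solving: P (cos α − μ_s sin α) = μ_s m g → P = 0.64×1040/(cos 19.8° − 0.64 sin 19.8°) = 666/0.7241 = 919 N.

P ≈ 919 N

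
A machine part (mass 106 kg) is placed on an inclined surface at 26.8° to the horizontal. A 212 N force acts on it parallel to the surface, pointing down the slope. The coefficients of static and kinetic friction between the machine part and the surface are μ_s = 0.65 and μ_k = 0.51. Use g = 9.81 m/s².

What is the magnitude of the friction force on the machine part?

The normal reaction is N = m g cos θ = 928.2 N.
Parallel to the incline, ΣF = 0 gives f = m g sin θ + P = 468.8 + 212 = 680.8 N (up-slope positive).
Static friction can supply at most μ_s N = 603.3 N.
|680.8| exceeds 603.3 N, so the machine part slips down-slope; friction is kinetic, f = μ_k N = 0.51×928.2 = 473 N.

f ≈ 473 N (up the incline)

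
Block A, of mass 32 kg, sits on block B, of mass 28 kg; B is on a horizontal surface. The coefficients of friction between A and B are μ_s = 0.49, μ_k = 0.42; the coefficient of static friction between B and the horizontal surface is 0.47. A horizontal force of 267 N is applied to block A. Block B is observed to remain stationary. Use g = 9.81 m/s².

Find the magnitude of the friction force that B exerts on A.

f ≈ 132 N

Normal force at the A–B interface: N₁ = m_A g = 313.9 N.
So the A–B interface can sustain at most μ_s N₁ = 153.8 N of static friction.
P = 267 N exceeds that limit, so A slips over B and the interface friction becomes kinetic: f₁ = μ_k N₁ = 0.42×313.9 = 132 N.
B experiences an equal 132 N forward from A (third law). B is in equilibrium, so the floor supplies f₂ = 132 N of static friction (limit μ_s(m_A+m_B)g = 276.6 N, not exceeded).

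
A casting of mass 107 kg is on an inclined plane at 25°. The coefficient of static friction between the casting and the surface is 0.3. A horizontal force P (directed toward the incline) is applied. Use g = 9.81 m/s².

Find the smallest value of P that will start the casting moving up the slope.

P ≈ 935 N

At impending motion up the slope, friction acts down-slope at its limit: f = μ_s N.
Perpendicular to the incline: N = m g cos θ + P sin θ.
Along the incline: P cos θ = m g sin θ + μ_s N = m g sin θ + μ_s (m g cos θ + P sin θ).
Solving, P (cos θ − μ_s sin θ) = m g (sin θ + μ_s cos θ), so P = 107×9.81×(sin 25° + 0.3 cos 25°)/(cos 25° − 0.3 sin 25°) = 1050×0.6945/0.7795 = 935 N.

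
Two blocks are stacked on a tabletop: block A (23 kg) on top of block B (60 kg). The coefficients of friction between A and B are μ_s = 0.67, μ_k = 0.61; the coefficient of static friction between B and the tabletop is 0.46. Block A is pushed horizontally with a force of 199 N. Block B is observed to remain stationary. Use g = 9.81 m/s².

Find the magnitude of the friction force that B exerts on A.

f ≈ 138 N

The normal force B exerts on A is simply A's weight, N₁ = 225.6 N.
Maximum static friction on A from B: μ_s N₁ = 0.67×225.6 = 151.2 N.
P = 199 N exceeds that limit, so A slips over B and the interface friction becomes kinetic: f₁ = μ_k N₁ = 0.61×225.6 = 138 N.
B experiences an equal 138 N forward from A (third law). B is in equilibrium, so the floor supplies f₂ = 138 N of static friction (limit μ_s(m_A+m_B)g = 374.5 N, not exceeded).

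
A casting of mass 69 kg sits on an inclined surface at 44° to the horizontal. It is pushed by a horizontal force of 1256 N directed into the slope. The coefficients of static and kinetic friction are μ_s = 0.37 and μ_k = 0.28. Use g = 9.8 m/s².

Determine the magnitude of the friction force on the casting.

Resolve perpendicular to the incline: N = m g cos θ + P sin θ = 69×9.8×cos 44° + 1256×sin 44° = 1359 N.
Parallel to the incline: P cos θ − m g sin θ = 903.5 − 469.7 = 433.8 N; the friction needed to balance this is 433.8 N acting down the slope.
The limit of static friction is μ_s N = 502.8 N.
|f_req| = 433.8 ≤ 502.8 N → the casting is in equilibrium; friction equals the required value.

f ≈ 434 N (down the incline)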